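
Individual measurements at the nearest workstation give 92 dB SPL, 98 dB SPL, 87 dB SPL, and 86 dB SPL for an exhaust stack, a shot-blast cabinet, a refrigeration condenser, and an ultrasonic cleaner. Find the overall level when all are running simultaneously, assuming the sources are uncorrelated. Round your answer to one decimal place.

Incoherent sources combine by intensity addition: L_total = 10·log₁₀(Σ 10^(L_i/10)).
Σ 10^(L/10) = 10^(92/10) + 10^(98/10) + 10^(87/10) + 10^(86/10) = 8.794e+09.
L_total = 10·log₁₀(8.794e+09) = 99.44 dB SPL.

99.4 dB SPL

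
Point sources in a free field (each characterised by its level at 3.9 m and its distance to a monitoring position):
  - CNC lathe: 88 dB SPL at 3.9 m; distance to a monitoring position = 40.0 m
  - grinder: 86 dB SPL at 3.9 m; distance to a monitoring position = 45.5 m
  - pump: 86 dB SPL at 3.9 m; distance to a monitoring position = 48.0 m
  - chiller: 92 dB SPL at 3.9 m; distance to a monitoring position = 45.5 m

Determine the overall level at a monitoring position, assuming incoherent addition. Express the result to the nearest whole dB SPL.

Apply inverse-square spreading to bring every level to the receiver, then sum 10^(L/10).
CNC lathe: 88 − 20·log₁₀(40.0/3.9) = 88 − 20.22 = 67.78 dB SPL.
grinder: 86 − 20·log₁₀(45.5/3.9) = 86 − 21.34 = 64.66 dB SPL.
pump: 86 − 20·log₁₀(48.0/3.9) = 86 − 21.80 = 64.20 dB SPL.
chiller: 92 − 20·log₁₀(45.5/3.9) = 92 − 21.34 = 70.66 dB SPL.
Σ 10^(L/10) = 2.320e+07 → L_total = 10·log₁₀(2.320e+07) = 73.65 dB SPL.

74 dB SPL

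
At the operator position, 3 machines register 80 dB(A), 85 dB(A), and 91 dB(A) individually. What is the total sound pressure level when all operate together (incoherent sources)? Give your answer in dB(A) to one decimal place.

Incoherent sources combine by intensity addition: L_total = 10·log₁₀(Σ 10^(L_i/10)).
Σ 10^(L/10) = 10^(80/10) + 10^(85/10) + 10^(91/10) = 1.675e+09.
L_total = 10·log₁₀(1.675e+09) = 92.24 dB(A).

92.2 dB(A)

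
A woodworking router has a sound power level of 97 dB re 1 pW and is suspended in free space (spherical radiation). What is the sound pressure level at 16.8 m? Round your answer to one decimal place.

61.5 dB

Free-field spherical radiation: L_p = L_w − 10·log₁₀(4π·r²), r = 16.8 m.
4π·r² = 3547 m², 10·log₁₀ of that is 35.498 dB.
L_p = 97 − 35.498 = 61.50 dB.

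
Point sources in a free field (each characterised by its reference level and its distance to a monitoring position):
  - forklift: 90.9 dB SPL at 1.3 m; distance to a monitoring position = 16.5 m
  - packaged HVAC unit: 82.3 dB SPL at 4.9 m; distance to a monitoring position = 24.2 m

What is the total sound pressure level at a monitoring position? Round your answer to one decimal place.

First find each source's level at the receiver (point-source: −20·log₁₀(r/r_ref)), then combine on an intensity basis.
forklift: 90.9 − 20·log₁₀(16.5/1.3) = 90.9 − 22.07 = 68.83 dB SPL.
packaged HVAC unit: 82.3 − 20·log₁₀(24.2/4.9) = 82.3 − 13.87 = 68.43 dB SPL.
Σ 10^(L/10) = 1.460e+07 → L_total = 10·log₁₀(1.460e+07) = 71.64 dB SPL.

71.6 dB SPL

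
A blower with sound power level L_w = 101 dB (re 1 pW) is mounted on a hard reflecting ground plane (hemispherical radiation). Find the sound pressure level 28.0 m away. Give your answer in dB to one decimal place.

64.1 dB

The power spreads over a hemisphere of area 2π·r², so L_p = L_w − 10·log₁₀(2π·r²).
2π·r² = 4926 m², 10·log₁₀ of that is 36.925 dB.
L_p = 101 − 36.925 = 64.08 dB.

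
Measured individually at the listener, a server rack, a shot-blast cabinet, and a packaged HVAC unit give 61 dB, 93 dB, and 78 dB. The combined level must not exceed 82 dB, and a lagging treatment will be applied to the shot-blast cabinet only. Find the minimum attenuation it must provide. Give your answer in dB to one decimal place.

13.3 dB

The untreated sources together contribute 10^(61/10) + 10^(78/10) = 6.435e+07, i.e. 78.09 dB.
The limit corresponds to 10^(82/10) = 1.585e+08; subtracting the fixed part leaves 9.413e+07 for the shot-blast cabinet, i.e. 79.74 dB.
Required insertion loss = 93 − 79.74 = 13.26 dB.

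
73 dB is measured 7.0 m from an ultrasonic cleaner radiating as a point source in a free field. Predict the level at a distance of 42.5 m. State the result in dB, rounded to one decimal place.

Spherical spreading from a point source gives a 20·log₁₀(r₂/r₁) drop.
L₂ = 73 − 20·log₁₀(42.5/7.0) = 73 − 15.666 = 57.33 dB.

57.3 dB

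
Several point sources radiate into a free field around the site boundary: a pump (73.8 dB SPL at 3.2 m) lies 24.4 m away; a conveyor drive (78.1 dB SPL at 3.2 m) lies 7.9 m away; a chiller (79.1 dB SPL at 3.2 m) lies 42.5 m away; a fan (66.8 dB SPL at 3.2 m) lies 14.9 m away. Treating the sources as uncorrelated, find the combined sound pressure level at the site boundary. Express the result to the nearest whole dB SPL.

71 dB SPL

First find each source's level at the receiver (point-source: −20·log₁₀(r/r_ref)), then combine on an intensity basis.
pump: 73.8 − 20·log₁₀(24.4/3.2) = 73.8 − 17.64 = 56.16 dB SPL.
conveyor drive: 78.1 − 20·log₁₀(7.9/3.2) = 78.1 − 7.85 = 70.25 dB SPL.
chiller: 79.1 − 20·log₁₀(42.5/3.2) = 79.1 − 22.46 = 56.64 dB SPL.
fan: 66.8 − 20·log₁₀(14.9/3.2) = 66.8 − 13.36 = 53.44 dB SPL.
Σ 10^(L/10) = 1.169e+07 → L_total = 10·log₁₀(1.169e+07) = 70.68 dB SPL.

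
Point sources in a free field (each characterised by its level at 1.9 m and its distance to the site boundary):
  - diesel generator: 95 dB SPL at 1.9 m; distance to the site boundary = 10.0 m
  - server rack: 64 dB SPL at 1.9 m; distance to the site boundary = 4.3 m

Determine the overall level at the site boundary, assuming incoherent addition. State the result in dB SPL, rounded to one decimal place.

80.6 dB SPL

Apply inverse-square spreading to bring every level to the receiver, then sum 10^(L/10).
diesel generator: 95 − 20·log₁₀(10.0/1.9) = 95 − 14.42 = 80.58 dB SPL.
server rack: 64 − 20·log₁₀(4.3/1.9) = 64 − 7.09 = 56.91 dB SPL.
Σ 10^(L/10) = 1.146e+08 → L_total = 10·log₁₀(1.146e+08) = 80.59 dB SPL.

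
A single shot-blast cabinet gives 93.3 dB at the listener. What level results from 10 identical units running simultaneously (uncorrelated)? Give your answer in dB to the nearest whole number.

103 dB

L_total = L₁ + 10·log₁₀ N for N identical incoherent sources.
L_total = 93.3 + 10·log₁₀(10) = 93.3 + 10.000 = 103.30 dB.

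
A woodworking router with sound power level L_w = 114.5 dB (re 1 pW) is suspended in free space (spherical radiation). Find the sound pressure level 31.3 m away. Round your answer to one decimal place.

L_p = L_w − 10·log₁₀(4π·r²) with r = 31.3 m.
4π·r² = 1.231e+04 m², 10·log₁₀ of that is 40.903 dB.
L_p = 114.5 − 40.903 = 73.60 dB.

73.6 dB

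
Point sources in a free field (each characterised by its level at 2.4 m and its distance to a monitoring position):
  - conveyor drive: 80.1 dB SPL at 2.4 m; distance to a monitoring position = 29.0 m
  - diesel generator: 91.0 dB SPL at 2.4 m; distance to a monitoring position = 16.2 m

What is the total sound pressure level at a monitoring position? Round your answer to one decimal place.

74.5 dB SPL

Propagate each source to the receiver with L = L_ref − 20·log₁₀(r/r_ref), then add intensities.
conveyor drive: 80.1 − 20·log₁₀(29.0/2.4) = 80.1 − 21.64 = 58.46 dB SPL.
diesel generator: 91.0 − 20·log₁₀(16.2/2.4) = 91.0 − 16.59 = 74.41 dB SPL.
Σ 10^(L/10) = 2.833e+07 → L_total = 10·log₁₀(2.833e+07) = 74.52 dB SPL.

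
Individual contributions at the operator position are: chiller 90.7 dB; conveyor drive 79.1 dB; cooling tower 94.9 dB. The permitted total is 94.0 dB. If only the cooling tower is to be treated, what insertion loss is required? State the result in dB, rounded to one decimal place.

Everything except the cooling tower sums to 10^(90.7/10) + 10^(79.1/10) = 1.256e+09 in linear terms, 90.99 dB.
The limit corresponds to 10^(94.0/10) = 2.512e+09; subtracting the fixed part leaves 1.256e+09 for the cooling tower, i.e. 90.99 dB.
So the cooling tower must be reduced from 94.9 to 90.99 dB: IL = 3.91 dB.

3.9 dB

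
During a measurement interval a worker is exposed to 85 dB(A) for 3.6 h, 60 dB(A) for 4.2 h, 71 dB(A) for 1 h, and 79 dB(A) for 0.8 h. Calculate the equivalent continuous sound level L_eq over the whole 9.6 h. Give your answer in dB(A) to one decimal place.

81.0 dB(A)

The energy average is taken in the linear domain: L_eq = 10·log₁₀[(Σ tᵢ·10^(Lᵢ/10))/T], T = 9.6 h.
Σ tᵢ·10^(Lᵢ/10) = 3.6·10^(85/10) + 4.2·10^(60/10) + 1·10^(71/10) + 0.8·10^(79/10) = 1.219e+09.
L_eq = 10·log₁₀(1.219e+09/9.6) = 81.04 dB(A).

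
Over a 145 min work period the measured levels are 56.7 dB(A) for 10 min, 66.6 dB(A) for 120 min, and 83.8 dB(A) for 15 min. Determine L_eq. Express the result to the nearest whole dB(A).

75 dB(A)

Weight each interval's intensity by its duration and average over T = 145 min:
Σ tᵢ·10^(Lᵢ/10) = 10·10^(56.7/10) + 120·10^(66.6/10) + 15·10^(83.8/10) = 4.151e+09.
L_eq = 10·log₁₀(4.151e+09/145) = 74.57 dB(A).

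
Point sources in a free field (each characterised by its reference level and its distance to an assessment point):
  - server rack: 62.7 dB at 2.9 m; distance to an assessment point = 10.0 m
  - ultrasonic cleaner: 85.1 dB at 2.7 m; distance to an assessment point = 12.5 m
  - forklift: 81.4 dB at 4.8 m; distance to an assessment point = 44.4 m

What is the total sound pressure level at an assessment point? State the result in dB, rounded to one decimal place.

72.3 dB

First find each source's level at the receiver (point-source: −20·log₁₀(r/r_ref)), then combine on an intensity basis.
server rack: 62.7 − 20·log₁₀(10.0/2.9) = 62.7 − 10.75 = 51.95 dB.
ultrasonic cleaner: 85.1 − 20·log₁₀(12.5/2.7) = 85.1 − 13.31 = 71.79 dB.
forklift: 81.4 − 20·log₁₀(44.4/4.8) = 81.4 − 19.32 = 62.08 dB.
Σ 10^(L/10) = 1.687e+07 → L_total = 10·log₁₀(1.687e+07) = 72.27 dB.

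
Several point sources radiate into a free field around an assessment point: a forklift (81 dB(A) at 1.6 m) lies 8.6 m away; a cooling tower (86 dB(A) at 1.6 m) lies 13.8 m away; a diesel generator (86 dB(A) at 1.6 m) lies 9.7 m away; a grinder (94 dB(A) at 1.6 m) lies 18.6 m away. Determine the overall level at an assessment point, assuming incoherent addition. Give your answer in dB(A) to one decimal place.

75.9 dB(A)

Apply inverse-square spreading to bring every level to the receiver, then sum 10^(L/10).
forklift: 81 − 20·log₁₀(8.6/1.6) = 81 − 14.61 = 66.39 dB(A).
cooling tower: 86 − 20·log₁₀(13.8/1.6) = 86 − 18.72 = 67.28 dB(A).
diesel generator: 86 − 20·log₁₀(9.7/1.6) = 86 − 15.65 = 70.35 dB(A).
grinder: 94 − 20·log₁₀(18.6/1.6) = 94 − 21.31 = 72.69 dB(A).
Σ 10^(L/10) = 3.913e+07 → L_total = 10·log₁₀(3.913e+07) = 75.92 dB(A).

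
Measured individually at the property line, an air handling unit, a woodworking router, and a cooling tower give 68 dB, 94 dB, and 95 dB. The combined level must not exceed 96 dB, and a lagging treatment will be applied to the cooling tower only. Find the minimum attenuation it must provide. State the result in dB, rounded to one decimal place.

The untreated sources together contribute 10^(68/10) + 10^(94/10) = 2.518e+09, i.e. 94.01 dB.
To meet 96 dB overall, the treated cooling tower may contribute at most 10^(96/10) − 2.518e+09 = 1.463e+09, i.e. 91.65 dB.
Required insertion loss = 95 − 91.65 = 3.35 dB.

3.3 dB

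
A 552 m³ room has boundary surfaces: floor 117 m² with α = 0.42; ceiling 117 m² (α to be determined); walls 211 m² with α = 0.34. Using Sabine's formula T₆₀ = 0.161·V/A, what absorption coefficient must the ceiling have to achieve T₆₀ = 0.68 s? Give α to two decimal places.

0.08

Required total absorption A = 0.161·552/0.68 = 130.69 m².
Absorption from the other surfaces = 117·0.42 + 211·0.34 = 120.88 m², so the ceiling must supply 9.81 m² over 117 m².
α = 9.81/117 = 0.084.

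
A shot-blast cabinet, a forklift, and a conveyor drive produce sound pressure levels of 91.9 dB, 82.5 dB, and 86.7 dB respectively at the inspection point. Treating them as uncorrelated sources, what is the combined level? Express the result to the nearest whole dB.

93 dB

Incoherent sources combine by intensity addition: L_total = 10·log₁₀(Σ 10^(L_i/10)).
Σ 10^(L/10) = 10^(91.9/10) + 10^(82.5/10) + 10^(86.7/10) = 2.194e+09.
L_total = 10·log₁₀(2.194e+09) = 93.41 dB.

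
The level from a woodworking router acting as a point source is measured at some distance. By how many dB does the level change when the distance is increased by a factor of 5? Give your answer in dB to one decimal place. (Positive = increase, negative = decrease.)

With spherical spreading the level changes by −20·log₁₀(r₂/r₁).
ΔL = −20·log₁₀(5) = -13.98 dB.

-14.0 dB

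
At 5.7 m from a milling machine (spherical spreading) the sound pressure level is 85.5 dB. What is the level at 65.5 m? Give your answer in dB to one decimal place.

Point-source attenuation: ΔL = 20·log₁₀(r₂/r₁) = 20·log₁₀(65.5/5.7) = 21.207 dB.
L₂ = 85.5 − 20·log₁₀(65.5/5.7) = 85.5 − 21.207 = 64.29 dB.

64.3 dB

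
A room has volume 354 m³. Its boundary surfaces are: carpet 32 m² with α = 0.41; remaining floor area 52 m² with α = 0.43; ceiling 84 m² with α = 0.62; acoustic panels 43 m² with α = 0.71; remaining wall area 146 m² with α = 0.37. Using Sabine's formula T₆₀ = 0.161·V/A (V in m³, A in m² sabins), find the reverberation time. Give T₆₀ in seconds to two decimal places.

A = Σ Sᵢαᵢ = 32·0.41 + 52·0.43 + 84·0.62 + 43·0.71 + 146·0.37 = 172.11 m².
T₆₀ = 0.161 × 354 / 172.11 = 0.331 s.

0.33 s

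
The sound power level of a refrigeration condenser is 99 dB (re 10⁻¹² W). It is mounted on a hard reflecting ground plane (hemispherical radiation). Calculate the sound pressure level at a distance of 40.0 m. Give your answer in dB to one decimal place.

The power spreads over a hemisphere of area 2π·r², so L_p = L_w − 10·log₁₀(2π·r²).
2π·r² = 1.005e+04 m², 10·log₁₀ of that is 40.023 dB.
L_p = 99 − 40.023 = 58.98 dB.

59.0 dB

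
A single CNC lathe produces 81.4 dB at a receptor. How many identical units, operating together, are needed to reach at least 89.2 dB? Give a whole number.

7

The shortfall is 89.2 − 81.4 = 7.8 dB, and N units add 10·log₁₀ N, so need 10·log₁₀ N ≥ 7.8.
N ≥ 10^(7.8/10) = 6.026, so N = 7.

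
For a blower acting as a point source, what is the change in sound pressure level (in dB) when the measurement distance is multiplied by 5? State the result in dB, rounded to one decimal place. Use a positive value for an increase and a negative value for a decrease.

-14.0 dB

With spherical spreading the level changes by −20·log₁₀(r₂/r₁).
ΔL = −20·log₁₀(5) = -13.98 dB.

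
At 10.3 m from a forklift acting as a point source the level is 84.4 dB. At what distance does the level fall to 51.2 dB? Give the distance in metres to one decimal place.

The 33.2 dB drop corresponds to a distance ratio of 10^(33.2/20) for a point source.
r₂ = 10.3·10^((84.4−51.2)/20) = 10.3·10^(33.2/20) = 470.80 m.

470.8 m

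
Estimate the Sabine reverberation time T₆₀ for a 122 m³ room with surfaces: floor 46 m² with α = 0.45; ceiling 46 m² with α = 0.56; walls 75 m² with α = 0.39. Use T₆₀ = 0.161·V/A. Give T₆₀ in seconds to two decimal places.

0.26 s

Summing Sᵢαᵢ: 46·0.45 + 46·0.56 + 75·0.39 = 75.71 m².
T₆₀ = 0.161·V/A = 0.161·122/75.71 = 0.259 s.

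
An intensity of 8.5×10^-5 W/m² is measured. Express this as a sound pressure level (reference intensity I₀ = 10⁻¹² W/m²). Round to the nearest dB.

79 dB

L = 10·log₁₀(I/I₀) = 10·log₁₀(8.5×10^-5/10⁻¹²) = 10·log₁₀(8.5×10^7).
L = 10·(0.9294 + 7) = 79.29 dB.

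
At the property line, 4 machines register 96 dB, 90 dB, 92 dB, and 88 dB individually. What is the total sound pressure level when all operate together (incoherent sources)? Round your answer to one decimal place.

98.6 dB

For uncorrelated sources the intensities add, so convert each level to linear form, sum, and take 10·log₁₀ of the total.
Σ 10^(L/10) = 10^(96/10) + 10^(90/10) + 10^(92/10) + 10^(88/10) = 7.197e+09.
L_total = 10·log₁₀(7.197e+09) = 98.57 dB.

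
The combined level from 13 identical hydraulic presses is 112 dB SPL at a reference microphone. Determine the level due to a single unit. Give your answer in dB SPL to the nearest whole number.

101 dB SPL

13 equal contributions raise the level by 10·log₁₀ 13 = 11.139 dB, so each unit alone gives 112 − 11.139.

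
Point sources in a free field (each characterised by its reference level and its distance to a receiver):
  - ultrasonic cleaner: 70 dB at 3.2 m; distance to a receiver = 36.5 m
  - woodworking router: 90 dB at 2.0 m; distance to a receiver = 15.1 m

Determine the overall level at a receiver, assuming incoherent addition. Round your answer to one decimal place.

First find each source's level at the receiver (point-source: −20·log₁₀(r/r_ref)), then combine on an intensity basis.
ultrasonic cleaner: 70 − 20·log₁₀(36.5/3.2) = 70 − 21.14 = 48.86 dB.
woodworking router: 90 − 20·log₁₀(15.1/2.0) = 90 − 17.56 = 72.44 dB.
Σ 10^(L/10) = 1.762e+07 → L_total = 10·log₁₀(1.762e+07) = 72.46 dB.

72.5 dB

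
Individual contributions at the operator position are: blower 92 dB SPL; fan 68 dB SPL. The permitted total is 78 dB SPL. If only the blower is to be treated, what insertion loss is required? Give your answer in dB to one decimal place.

14.5 dB

Everything except the blower sums to 10^(68/10) = 6.310e+06 in linear terms, 68.00 dB SPL.
The limit corresponds to 10^(78/10) = 6.310e+07; subtracting the fixed part leaves 5.679e+07 for the blower, i.e. 77.54 dB SPL.
Required insertion loss = 92 − 77.54 = 14.46 dB.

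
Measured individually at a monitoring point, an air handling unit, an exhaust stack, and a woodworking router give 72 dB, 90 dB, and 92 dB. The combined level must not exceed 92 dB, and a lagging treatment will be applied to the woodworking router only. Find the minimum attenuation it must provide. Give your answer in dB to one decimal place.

4.4 dB

Everything except the woodworking router sums to 10^(72/10) + 10^(90/10) = 1.016e+09 in linear terms, 90.07 dB.
To meet 92 dB overall, the treated woodworking router may contribute at most 10^(92/10) − 1.016e+09 = 5.690e+08, i.e. 87.55 dB.
So the woodworking router must be reduced from 92 to 87.55 dB: IL = 4.45 dB.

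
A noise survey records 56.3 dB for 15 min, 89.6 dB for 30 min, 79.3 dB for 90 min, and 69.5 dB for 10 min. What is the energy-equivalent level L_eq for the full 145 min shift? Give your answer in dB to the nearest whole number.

Weight each interval's intensity by its duration and average over T = 145 min:
Σ tᵢ·10^(Lᵢ/10) = 15·10^(56.3/10) + 30·10^(89.6/10) + 90·10^(79.3/10) + 10·10^(69.5/10) = 3.512e+10.
L_eq = 10·log₁₀(3.512e+10/145) = 83.84 dB.

84 dB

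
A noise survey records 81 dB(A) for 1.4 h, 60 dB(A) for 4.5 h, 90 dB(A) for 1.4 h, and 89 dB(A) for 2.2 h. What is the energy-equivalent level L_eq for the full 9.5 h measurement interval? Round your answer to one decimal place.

85.4 dB(A)

L_eq = 10·log₁₀[(1/T)·Σ tᵢ·10^(Lᵢ/10)] with T = 9.5 h.
Σ tᵢ·10^(Lᵢ/10) = 1.4·10^(81/10) + 4.5·10^(60/10) + 1.4·10^(90/10) + 2.2·10^(89/10) = 3.328e+09.
L_eq = 10·log₁₀(3.328e+09/9.5) = 85.44 dB(A).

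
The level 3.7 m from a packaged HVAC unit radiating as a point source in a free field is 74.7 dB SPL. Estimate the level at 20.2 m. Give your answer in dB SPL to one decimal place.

60.0 dB SPL

For a point source, L₂ = L₁ − 20·log₁₀(r₂/r₁).
L₂ = 74.7 − 20·log₁₀(20.2/3.7) = 74.7 − 14.743 = 59.96 dB SPL.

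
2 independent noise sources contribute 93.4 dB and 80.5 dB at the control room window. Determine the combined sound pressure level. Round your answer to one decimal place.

93.6 dB

Incoherent sources combine by intensity addition: L_total = 10·log₁₀(Σ 10^(L_i/10)).
Σ 10^(L/10) = 10^(93.4/10) + 10^(80.5/10) = 2.300e+09.
L_total = 10·log₁₀(2.300e+09) = 93.62 dB.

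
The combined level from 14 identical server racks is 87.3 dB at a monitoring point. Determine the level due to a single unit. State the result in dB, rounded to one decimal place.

75.8 dB

Dividing the total intensity by 14 lowers the level by 10·log₁₀ 14 = 11.461 dB: L₁ = 87.3 − 11.461.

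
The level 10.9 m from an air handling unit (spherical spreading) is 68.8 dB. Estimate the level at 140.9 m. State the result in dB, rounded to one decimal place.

46.6 dB

Point-source attenuation: ΔL = 20·log₁₀(r₂/r₁) = 20·log₁₀(140.9/10.9) = 22.230 dB.
L₂ = 68.8 − 20·log₁₀(140.9/10.9) = 68.8 − 22.230 = 46.57 dB.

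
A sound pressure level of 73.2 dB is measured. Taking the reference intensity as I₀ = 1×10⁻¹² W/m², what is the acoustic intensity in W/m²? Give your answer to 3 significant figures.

2.09e-05 W/m²

L = 10·log₁₀(I/I₀) ⇒ I = I₀·10^(L/10) = 10⁻¹² × 10^7.32.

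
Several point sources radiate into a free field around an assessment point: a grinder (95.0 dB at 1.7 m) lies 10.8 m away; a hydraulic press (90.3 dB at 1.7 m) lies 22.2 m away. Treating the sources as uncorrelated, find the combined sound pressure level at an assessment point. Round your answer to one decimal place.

79.3 dB

Apply inverse-square spreading to bring every level to the receiver, then sum 10^(L/10).
grinder: 95.0 − 20·log₁₀(10.8/1.7) = 95.0 − 16.06 = 78.94 dB.
hydraulic press: 90.3 − 20·log₁₀(22.2/1.7) = 90.3 − 22.32 = 67.98 dB.
Σ 10^(L/10) = 8.464e+07 → L_total = 10·log₁₀(8.464e+07) = 79.28 dB.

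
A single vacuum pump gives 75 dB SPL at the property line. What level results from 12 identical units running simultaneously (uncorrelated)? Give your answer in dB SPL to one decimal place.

85.8 dB SPL

With 12 equal, uncorrelated contributions the intensity is 12× that of one unit, giving a rise of 10·log₁₀ 12.
L_total = 75 + 10·log₁₀(12) = 75 + 10.792 = 85.79 dB SPL.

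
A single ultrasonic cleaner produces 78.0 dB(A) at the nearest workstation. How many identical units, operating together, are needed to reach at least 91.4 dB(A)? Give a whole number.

22

N identical sources give L₁ + 10·log₁₀ N, so require 10·log₁₀ N ≥ 91.4 − 78.0 = 13.4 dB.
N ≥ 10^(13.4/10) = 21.878, so N = 22.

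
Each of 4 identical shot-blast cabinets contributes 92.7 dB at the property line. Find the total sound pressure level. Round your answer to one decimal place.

98.7 dB

N identical incoherent sources raise the level by 10·log₁₀ N.
L_total = 92.7 + 10·log₁₀(4) = 92.7 + 6.021 = 98.72 dB.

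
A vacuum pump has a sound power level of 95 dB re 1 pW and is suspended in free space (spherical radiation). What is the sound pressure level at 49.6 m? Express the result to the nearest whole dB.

Free-field spherical radiation: L_p = L_w − 10·log₁₀(4π·r²), r = 49.6 m.
4π·r² = 3.092e+04 m², 10·log₁₀ of that is 44.902 dB.
L_p = 95 − 44.902 = 50.10 dB.

50 dB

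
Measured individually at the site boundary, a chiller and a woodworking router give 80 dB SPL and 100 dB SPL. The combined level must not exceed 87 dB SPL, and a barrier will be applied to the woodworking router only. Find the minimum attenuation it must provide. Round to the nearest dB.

Everything except the woodworking router sums to 10^(80/10) = 1.000e+08 in linear terms, 80.00 dB SPL.
The limit corresponds to 10^(87/10) = 5.012e+08; subtracting the fixed part leaves 4.012e+08 for the woodworking router, i.e. 86.03 dB SPL.
So the woodworking router must be reduced from 100 to 86.03 dB SPL: IL = 13.97 dB.

14 dB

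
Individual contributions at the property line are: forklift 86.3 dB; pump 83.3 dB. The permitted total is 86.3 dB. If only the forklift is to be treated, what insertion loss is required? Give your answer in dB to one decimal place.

3.0 dB

Fixed contribution from the other source: Σ 10^(L/10) = 10^(83.3/10) = 2.138e+08 (83.30 dB).
To meet 86.3 dB overall, the treated forklift may contribute at most 10^(86.3/10) − 2.138e+08 = 2.128e+08, i.e. 83.28 dB.
Required insertion loss = 86.3 − 83.28 = 3.02 dB.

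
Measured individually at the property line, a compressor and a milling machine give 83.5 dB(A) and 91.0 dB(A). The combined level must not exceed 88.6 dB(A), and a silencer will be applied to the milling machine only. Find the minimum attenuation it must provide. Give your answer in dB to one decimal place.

4.0 dB

Everything except the milling machine sums to 10^(83.5/10) = 2.239e+08 in linear terms, 83.50 dB(A).
To meet 88.6 dB(A) overall, the treated milling machine may contribute at most 10^(88.6/10) − 2.239e+08 = 5.006e+08, i.e. 86.99 dB(A).
So the milling machine must be reduced from 91.0 to 86.99 dB(A): IL = 4.01 dB.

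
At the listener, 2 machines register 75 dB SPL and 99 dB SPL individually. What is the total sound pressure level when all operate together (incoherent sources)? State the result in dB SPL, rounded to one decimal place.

99.0 dB SPL

Incoherent sources combine by intensity addition: L_total = 10·log₁₀(Σ 10^(L_i/10)).
Σ 10^(L/10) = 10^(75/10) + 10^(99/10) = 7.975e+09.
L_total = 10·log₁₀(7.975e+09) = 99.02 dB SPL.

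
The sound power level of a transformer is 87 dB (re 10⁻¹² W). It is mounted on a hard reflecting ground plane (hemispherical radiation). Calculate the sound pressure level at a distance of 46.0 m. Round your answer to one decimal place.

45.8 dB

L_p = L_w − 10·log₁₀(2π·r²) with r = 46.0 m.
2π·r² = 1.33e+04 m², 10·log₁₀ of that is 41.237 dB.
L_p = 87 − 41.237 = 45.76 dB.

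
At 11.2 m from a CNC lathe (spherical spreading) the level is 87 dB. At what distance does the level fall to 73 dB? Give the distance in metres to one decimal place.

Point-source spreading drops the level by 20·log₁₀(r₂/r₁); inverting, r₂/r₁ = 10^(ΔL/20).
r₂ = 11.2·10^((87−73)/20) = 11.2·10^(14.0/20) = 56.13 m.

56.1 m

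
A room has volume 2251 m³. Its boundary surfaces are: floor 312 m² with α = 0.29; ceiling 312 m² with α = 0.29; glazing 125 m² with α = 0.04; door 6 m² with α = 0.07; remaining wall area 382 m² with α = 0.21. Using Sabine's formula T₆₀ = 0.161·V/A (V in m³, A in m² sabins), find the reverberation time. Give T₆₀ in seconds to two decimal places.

1.36 s

Summing Sᵢαᵢ: 312·0.29 + 312·0.29 + 125·0.04 + 6·0.07 + 382·0.21 = 266.60 m².
T₆₀ = 0.161·V/A = 0.161·2251/266.60 = 1.359 s.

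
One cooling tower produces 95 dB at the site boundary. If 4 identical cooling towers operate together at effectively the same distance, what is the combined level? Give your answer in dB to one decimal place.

N identical incoherent sources raise the level by 10·log₁₀ N.
L_total = 95 + 10·log₁₀(4) = 95 + 6.021 = 101.02 dB.

101.0 dB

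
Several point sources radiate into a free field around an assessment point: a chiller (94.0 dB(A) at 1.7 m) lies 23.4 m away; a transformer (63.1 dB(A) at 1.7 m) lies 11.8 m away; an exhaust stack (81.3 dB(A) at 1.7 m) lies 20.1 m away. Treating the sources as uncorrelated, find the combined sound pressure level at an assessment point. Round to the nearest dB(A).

72 dB(A)

Propagate each source to the receiver with L = L_ref − 20·log₁₀(r/r_ref), then add intensities.
chiller: 94.0 − 20·log₁₀(23.4/1.7) = 94.0 − 22.78 = 71.22 dB(A).
transformer: 63.1 − 20·log₁₀(11.8/1.7) = 63.1 − 16.83 = 46.27 dB(A).
exhaust stack: 81.3 − 20·log₁₀(20.1/1.7) = 81.3 − 21.45 = 59.85 dB(A).
Σ 10^(L/10) = 1.426e+07 → L_total = 10·log₁₀(1.426e+07) = 71.54 dB(A).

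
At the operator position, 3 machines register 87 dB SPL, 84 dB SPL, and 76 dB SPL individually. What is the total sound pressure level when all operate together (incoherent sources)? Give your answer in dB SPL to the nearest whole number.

89 dB SPL

For uncorrelated sources the intensities add, so convert each level to linear form, sum, and take 10·log₁₀ of the total.
Σ 10^(L/10) = 10^(87/10) + 10^(84/10) + 10^(76/10) = 7.922e+08.
L_total = 10·log₁₀(7.922e+08) = 88.99 dB SPL.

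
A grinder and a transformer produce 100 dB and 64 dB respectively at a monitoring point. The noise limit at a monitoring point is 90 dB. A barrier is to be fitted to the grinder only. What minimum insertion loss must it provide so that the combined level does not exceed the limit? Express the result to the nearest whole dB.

10 dB

The untreated sources together contribute 10^(64/10) = 2.512e+06, i.e. 64.00 dB.
To meet 90 dB overall, the treated grinder may contribute at most 10^(90/10) − 2.512e+06 = 9.975e+08, i.e. 89.99 dB.
Required insertion loss = 100 − 89.99 = 10.01 dB.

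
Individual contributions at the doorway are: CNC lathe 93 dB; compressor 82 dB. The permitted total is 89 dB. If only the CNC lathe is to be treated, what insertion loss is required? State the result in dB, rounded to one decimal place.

5.0 dB

The untreated sources together contribute 10^(82/10) = 1.585e+08, i.e. 82.00 dB.
The limit corresponds to 10^(89/10) = 7.943e+08; subtracting the fixed part leaves 6.358e+08 for the CNC lathe, i.e. 88.03 dB.
Required insertion loss = 93 − 88.03 = 4.97 dB.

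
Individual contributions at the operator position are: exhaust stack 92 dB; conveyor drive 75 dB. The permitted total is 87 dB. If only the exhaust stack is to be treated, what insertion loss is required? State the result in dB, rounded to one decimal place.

5.3 dB

Fixed contribution from the other source: Σ 10^(L/10) = 10^(75/10) = 3.162e+07 (75.00 dB).
The limit corresponds to 10^(87/10) = 5.012e+08; subtracting the fixed part leaves 4.696e+08 for the exhaust stack, i.e. 86.72 dB.
Required insertion loss = 92 − 86.72 = 5.28 dB.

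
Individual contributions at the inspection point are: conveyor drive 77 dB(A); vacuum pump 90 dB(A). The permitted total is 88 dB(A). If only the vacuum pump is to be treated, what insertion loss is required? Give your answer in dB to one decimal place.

2.4 dB

The untreated sources together contribute 10^(77/10) = 5.012e+07, i.e. 77.00 dB(A).
To meet 88 dB(A) overall, the treated vacuum pump may contribute at most 10^(88/10) − 5.012e+07 = 5.808e+08, i.e. 87.64 dB(A).
So the vacuum pump must be reduced from 90 to 87.64 dB(A): IL = 2.36 dB.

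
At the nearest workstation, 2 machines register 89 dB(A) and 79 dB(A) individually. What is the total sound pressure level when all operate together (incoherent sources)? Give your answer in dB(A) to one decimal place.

Incoherent sources combine by intensity addition: L_total = 10·log₁₀(Σ 10^(L_i/10)).
Σ 10^(L/10) = 10^(89/10) + 10^(79/10) = 8.738e+08.
L_total = 10·log₁₀(8.738e+08) = 89.41 dB(A).

89.4 dB(A)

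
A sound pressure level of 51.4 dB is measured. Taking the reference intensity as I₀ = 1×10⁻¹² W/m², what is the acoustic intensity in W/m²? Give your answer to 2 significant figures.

1.4e-07 W/m²

I = I₀·10^(L/10) = 10⁻¹² × 10^(51.4/10) = 10^(-6.860).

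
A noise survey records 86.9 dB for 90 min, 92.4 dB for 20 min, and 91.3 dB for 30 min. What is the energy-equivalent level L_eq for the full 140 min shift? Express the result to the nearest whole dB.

L_eq = 10·log₁₀[(1/T)·Σ tᵢ·10^(Lᵢ/10)] with T = 140 min.
Σ tᵢ·10^(Lᵢ/10) = 90·10^(86.9/10) + 20·10^(92.4/10) + 30·10^(91.3/10) = 1.193e+11.
L_eq = 10·log₁₀(1.193e+11/140) = 89.31 dB.

89 dB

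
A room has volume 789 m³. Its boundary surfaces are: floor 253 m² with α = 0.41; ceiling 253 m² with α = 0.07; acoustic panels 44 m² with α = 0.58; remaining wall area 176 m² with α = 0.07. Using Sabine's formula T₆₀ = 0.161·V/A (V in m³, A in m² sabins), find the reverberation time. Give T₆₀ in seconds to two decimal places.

Total absorption A = 253·0.41 + 253·0.07 + 44·0.58 + 176·0.07 = 159.28 m² sabins.
T₆₀ = 0.161·V/A = 0.161·789/159.28 = 0.798 s.

0.80 s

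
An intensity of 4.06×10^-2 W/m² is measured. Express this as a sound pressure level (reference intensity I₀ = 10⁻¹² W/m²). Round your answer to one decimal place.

L = 10·log₁₀(I/I₀) = 10·log₁₀(4.06×10^-2/10⁻¹²) = 10·log₁₀(4.06×10^10).
L = 10·(0.6085 + 10) = 106.09 dB.

106.1 dB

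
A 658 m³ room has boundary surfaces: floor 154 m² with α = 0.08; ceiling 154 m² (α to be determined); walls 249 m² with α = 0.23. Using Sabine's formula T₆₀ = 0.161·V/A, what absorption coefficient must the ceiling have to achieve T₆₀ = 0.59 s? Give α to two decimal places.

A = 0.161·V/T₆₀ = 0.161·658/0.59 = 179.56 m² sabins.
Absorption from the other surfaces = 154·0.08 + 249·0.23 = 69.59 m², so the ceiling must supply 109.97 m² over 154 m².
α = 109.97/154 = 0.714.

0.71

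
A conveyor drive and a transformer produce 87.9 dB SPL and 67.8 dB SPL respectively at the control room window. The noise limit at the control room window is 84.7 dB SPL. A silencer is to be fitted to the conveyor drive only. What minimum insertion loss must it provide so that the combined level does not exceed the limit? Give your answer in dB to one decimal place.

The untreated sources together contribute 10^(67.8/10) = 6.026e+06, i.e. 67.80 dB SPL.
To meet 84.7 dB SPL overall, the treated conveyor drive may contribute at most 10^(84.7/10) − 6.026e+06 = 2.891e+08, i.e. 84.61 dB SPL.
So the conveyor drive must be reduced from 87.9 to 84.61 dB SPL: IL = 3.29 dB.

3.3 dB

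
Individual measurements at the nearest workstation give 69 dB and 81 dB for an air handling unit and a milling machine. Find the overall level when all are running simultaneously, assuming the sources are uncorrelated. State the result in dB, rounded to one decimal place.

81.3 dB

Incoherent sources combine by intensity addition: L_total = 10·log₁₀(Σ 10^(L_i/10)).
Σ 10^(L/10) = 10^(69/10) + 10^(81/10) = 1.338e+08.
L_total = 10·log₁₀(1.338e+08) = 81.27 dB.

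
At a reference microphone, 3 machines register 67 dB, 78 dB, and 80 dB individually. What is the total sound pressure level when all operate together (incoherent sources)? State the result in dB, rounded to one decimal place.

82.3 dB

Incoherent sources combine by intensity addition: L_total = 10·log₁₀(Σ 10^(L_i/10)).
Σ 10^(L/10) = 10^(67/10) + 10^(78/10) + 10^(80/10) = 1.681e+08.
L_total = 10·log₁₀(1.681e+08) = 82.26 dB.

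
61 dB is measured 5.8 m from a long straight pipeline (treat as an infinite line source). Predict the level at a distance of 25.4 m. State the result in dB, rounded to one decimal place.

54.6 dB

Line-source attenuation: ΔL = 10·log₁₀(r₂/r₁) = 10·log₁₀(25.4/5.8) = 6.414 dB.
L₂ = 61 − 10·log₁₀(25.4/5.8) = 61 − 6.414 = 54.59 dB.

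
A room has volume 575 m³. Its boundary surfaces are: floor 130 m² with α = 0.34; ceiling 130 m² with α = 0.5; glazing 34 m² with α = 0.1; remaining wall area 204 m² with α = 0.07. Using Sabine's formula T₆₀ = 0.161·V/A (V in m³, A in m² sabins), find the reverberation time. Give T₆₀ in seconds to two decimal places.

0.73 s

A = Σ Sᵢαᵢ = 130·0.34 + 130·0.5 + 34·0.1 + 204·0.07 = 126.88 m².
T₆₀ = 0.161·V/A = 0.161·575/126.88 = 0.730 s.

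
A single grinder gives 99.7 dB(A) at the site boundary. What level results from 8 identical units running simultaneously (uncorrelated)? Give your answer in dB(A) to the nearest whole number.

109 dB(A)

L_total = L₁ + 10·log₁₀ N for N identical incoherent sources.
L_total = 99.7 + 10·log₁₀(8) = 99.7 + 9.031 = 108.73 dB(A).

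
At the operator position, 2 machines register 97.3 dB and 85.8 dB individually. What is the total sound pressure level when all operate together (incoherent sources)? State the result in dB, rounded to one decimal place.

For uncorrelated sources the intensities add, so convert each level to linear form, sum, and take 10·log₁₀ of the total.
Σ 10^(L/10) = 10^(97.3/10) + 10^(85.8/10) = 5.751e+09.
L_total = 10·log₁₀(5.751e+09) = 97.60 dB.

97.6 dB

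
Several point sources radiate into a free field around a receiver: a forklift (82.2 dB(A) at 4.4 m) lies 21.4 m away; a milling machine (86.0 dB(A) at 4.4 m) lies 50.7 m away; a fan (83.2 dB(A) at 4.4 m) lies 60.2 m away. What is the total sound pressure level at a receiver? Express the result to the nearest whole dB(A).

70 dB(A)

First find each source's level at the receiver (point-source: −20·log₁₀(r/r_ref)), then combine on an intensity basis.
forklift: 82.2 − 20·log₁₀(21.4/4.4) = 82.2 − 13.74 = 68.46 dB(A).
milling machine: 86.0 − 20·log₁₀(50.7/4.4) = 86.0 − 21.23 = 64.77 dB(A).
fan: 83.2 − 20·log₁₀(60.2/4.4) = 83.2 − 22.72 = 60.48 dB(A).
Σ 10^(L/10) = 1.113e+07 → L_total = 10·log₁₀(1.113e+07) = 70.47 dB(A).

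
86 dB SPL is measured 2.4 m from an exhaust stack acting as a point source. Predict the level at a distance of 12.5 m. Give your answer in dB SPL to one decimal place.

71.7 dB SPL

For a point source, L₂ = L₁ − 20·log₁₀(r₂/r₁).
L₂ = 86 − 20·log₁₀(12.5/2.4) = 86 − 14.334 = 71.67 dB SPL.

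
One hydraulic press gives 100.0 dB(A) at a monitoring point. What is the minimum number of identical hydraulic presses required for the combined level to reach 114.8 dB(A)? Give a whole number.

31

Need L₁ + 10·log₁₀ N ≥ 114.8, i.e. log₁₀ N ≥ 1.48.
N ≥ 10^(14.8/10) = 30.200, so N = 31.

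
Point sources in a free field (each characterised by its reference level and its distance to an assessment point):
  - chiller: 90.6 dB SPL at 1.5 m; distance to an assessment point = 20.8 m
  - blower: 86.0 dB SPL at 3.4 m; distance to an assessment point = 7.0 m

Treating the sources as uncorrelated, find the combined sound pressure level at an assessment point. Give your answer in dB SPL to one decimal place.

80.0 dB SPL

First find each source's level at the receiver (point-source: −20·log₁₀(r/r_ref)), then combine on an intensity basis.
chiller: 90.6 − 20·log₁₀(20.8/1.5) = 90.6 − 22.84 = 67.76 dB SPL.
blower: 86.0 − 20·log₁₀(7.0/3.4) = 86.0 − 6.27 = 79.73 dB SPL.
Σ 10^(L/10) = 9.989e+07 → L_total = 10·log₁₀(9.989e+07) = 80.00 dB SPL.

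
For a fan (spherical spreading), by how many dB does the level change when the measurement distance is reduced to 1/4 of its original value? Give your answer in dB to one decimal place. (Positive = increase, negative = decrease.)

Point-source spreading: ΔL = −20·log₁₀(r₂/r₁).
ΔL = −20·log₁₀(0.25) = +12.04 dB.

+12.0 dB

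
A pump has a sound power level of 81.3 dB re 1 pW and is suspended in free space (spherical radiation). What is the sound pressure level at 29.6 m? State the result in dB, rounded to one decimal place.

40.9 dB

L_p = L_w − 10·log₁₀(4π·r²) with r = 29.6 m.
4π·r² = 1.101e+04 m², 10·log₁₀ of that is 40.418 dB.
L_p = 81.3 − 40.418 = 40.88 dB.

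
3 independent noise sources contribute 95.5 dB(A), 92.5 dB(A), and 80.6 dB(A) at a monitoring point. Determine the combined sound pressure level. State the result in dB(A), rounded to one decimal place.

Incoherent sources combine by intensity addition: L_total = 10·log₁₀(Σ 10^(L_i/10)).
Σ 10^(L/10) = 10^(95.5/10) + 10^(92.5/10) + 10^(80.6/10) = 5.441e+09.
L_total = 10·log₁₀(5.441e+09) = 97.36 dB(A).

97.4 dB(A)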